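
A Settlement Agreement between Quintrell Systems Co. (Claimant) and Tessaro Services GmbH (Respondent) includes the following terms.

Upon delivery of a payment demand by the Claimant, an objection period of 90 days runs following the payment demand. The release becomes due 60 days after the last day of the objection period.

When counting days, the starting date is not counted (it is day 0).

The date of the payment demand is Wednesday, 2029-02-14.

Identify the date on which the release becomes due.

The last day of the objection period: 90 calendar days after 2029-02-14 is 2029-05-15.
The date on which the release becomes due: 60 calendar days after 2029-05-15 is 2029-07-14.

2029-07-14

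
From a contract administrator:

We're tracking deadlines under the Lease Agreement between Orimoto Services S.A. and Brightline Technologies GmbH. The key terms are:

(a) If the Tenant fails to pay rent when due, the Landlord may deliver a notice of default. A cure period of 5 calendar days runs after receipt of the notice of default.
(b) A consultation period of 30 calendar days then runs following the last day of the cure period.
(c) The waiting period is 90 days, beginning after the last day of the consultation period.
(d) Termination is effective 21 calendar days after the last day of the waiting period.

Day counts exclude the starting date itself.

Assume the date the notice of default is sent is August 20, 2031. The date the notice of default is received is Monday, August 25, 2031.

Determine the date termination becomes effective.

January 18, 2032

The last day of the cure period: 5 calendar days after August 25, 2031 is August 30, 2031.
The last day of the consultation period: 30 calendar days after August 30, 2031 is September 29, 2031.
The last day of the waiting period: September 29, 2031 + 90 days = December 28, 2031.
The date termination becomes effective: 21 calendar days after December 28, 2031 is January 18, 2032.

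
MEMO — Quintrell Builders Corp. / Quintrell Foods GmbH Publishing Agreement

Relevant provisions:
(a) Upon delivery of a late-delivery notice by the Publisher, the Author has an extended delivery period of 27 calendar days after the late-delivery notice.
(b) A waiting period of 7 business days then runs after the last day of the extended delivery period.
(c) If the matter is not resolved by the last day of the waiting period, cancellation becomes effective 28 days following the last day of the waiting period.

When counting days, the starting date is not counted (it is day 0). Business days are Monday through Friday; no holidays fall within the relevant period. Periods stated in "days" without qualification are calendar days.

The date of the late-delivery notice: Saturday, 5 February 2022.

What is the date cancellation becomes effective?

The last day of the extended delivery period: 27 calendar days after 5 February 2022 is 4 March 2022.
From Friday, 4 March 2022, 7 business days (Mar 7, Mar 8, Mar 9, Mar 10, Mar 11, Mar 14, Mar 15, skipping weekends) brings us to Tuesday, 15 March 2022, which is the last day of the waiting period.
The date cancellation becomes effective: 28 calendar days after 15 March 2022 is 12 April 2022.

12 April 2022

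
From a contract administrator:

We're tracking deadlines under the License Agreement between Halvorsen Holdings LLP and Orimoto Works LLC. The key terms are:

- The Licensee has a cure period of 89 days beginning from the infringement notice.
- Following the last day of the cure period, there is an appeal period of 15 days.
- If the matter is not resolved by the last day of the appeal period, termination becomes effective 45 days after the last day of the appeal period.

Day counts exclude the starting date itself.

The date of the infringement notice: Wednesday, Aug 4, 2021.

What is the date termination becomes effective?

Dec 31, 2021

The last day of the cure period: 89 calendar days after Aug 4, 2021 is Nov 1, 2021.
The last day of the appeal period: 15 calendar days after Nov 1, 2021 is Nov 16, 2021.
The date termination becomes effective: 45 calendar days after Nov 16, 2021 is Dec 31, 2021.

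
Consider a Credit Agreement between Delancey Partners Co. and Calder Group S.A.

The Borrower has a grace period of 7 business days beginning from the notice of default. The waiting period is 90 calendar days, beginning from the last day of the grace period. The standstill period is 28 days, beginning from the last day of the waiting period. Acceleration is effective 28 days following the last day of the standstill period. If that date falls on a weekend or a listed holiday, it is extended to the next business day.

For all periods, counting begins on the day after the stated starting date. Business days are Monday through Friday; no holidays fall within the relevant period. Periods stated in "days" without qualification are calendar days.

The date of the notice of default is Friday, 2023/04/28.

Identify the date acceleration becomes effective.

2023/10/02

The last day of the grace period: 7 business days after Friday, 2023/04/28, skipping weekends — May 1, May 2, May 3, May 4, May 5, May 8, May 9 — lands on Tuesday, 2023/05/09.
Adding 90 calendar days to 2023/05/09 gives 2023/08/07, which is the last day of the waiting period.
Adding 28 calendar days to 2023/08/07 gives 2023/09/04, which is the last day of the standstill period.
The date acceleration becomes effective: 28 calendar days after 2023/09/04 is 2023/10/02. 2023/10/02 is a Monday, so no roll-forward applies.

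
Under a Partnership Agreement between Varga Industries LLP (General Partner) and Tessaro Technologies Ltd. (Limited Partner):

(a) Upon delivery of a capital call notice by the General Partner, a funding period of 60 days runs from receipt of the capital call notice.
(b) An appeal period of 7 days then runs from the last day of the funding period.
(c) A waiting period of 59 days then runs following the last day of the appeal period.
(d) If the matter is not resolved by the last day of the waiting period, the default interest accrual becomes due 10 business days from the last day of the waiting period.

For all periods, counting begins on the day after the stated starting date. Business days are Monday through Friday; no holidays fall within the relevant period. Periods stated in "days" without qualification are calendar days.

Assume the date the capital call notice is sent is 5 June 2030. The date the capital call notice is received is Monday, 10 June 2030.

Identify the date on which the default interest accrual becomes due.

28 October 2030

Adding 60 calendar days to 10 June 2030 gives 9 August 2030, which is the last day of the funding period.
The last day of the appeal period: 7 calendar days after 9 August 2030 is 16 August 2030.
The last day of the waiting period: 16 August 2030 + 59 days = 14 October 2030.
The date on which the default interest accrual becomes due: 10 business days after Monday, 14 October 2030, skipping weekends — Oct 15, Oct 16, Oct 17, Oct 18, Oct 21, Oct 22, Oct 23, Oct 24, Oct 25, Oct 28 — lands on Monday, 28 October 2030.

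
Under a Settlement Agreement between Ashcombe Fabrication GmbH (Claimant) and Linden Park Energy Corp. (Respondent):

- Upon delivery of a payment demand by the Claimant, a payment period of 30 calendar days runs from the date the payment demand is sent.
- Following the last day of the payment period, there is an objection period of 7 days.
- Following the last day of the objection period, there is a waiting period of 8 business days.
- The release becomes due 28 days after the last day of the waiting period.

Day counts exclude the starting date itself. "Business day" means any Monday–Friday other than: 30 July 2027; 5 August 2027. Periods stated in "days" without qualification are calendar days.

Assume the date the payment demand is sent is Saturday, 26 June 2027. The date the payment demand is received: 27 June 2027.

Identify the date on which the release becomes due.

10 September 2027

The last day of the payment period: 26 June 2027 + 30 days = 26 July 2027.
The last day of the objection period: 7 calendar days after 26 July 2027 is 2 August 2027.
From Monday, 2 August 2027, 8 business days (Aug 3, Aug 4, Aug 6, Aug 9, Aug 10, Aug 11, Aug 12, Aug 13, skipping weekends and the listed holiday on Aug 5) brings us to Friday, 13 August 2027, which is the last day of the waiting period.
Adding 28 calendar days to 13 August 2027 gives 10 September 2027, which is the date on which the release becomes due.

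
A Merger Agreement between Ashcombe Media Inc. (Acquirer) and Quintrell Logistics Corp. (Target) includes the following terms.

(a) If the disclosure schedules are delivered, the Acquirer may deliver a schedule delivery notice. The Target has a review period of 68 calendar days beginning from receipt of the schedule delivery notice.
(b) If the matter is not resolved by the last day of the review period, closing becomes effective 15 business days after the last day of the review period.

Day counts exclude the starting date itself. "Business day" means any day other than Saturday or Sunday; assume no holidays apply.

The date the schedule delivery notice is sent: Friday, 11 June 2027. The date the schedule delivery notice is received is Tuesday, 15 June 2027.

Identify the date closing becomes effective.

The last day of the review period: 15 June 2027 + 68 days = 22 August 2027.
The date closing becomes effective: 15 business days after Sunday, 22 August 2027, skipping weekends — Aug 23, Aug 24, Aug 25, Aug 26, …, Sep 8, Sep 9, Sep 10 — lands on Friday, 10 September 2027.

10 September 2027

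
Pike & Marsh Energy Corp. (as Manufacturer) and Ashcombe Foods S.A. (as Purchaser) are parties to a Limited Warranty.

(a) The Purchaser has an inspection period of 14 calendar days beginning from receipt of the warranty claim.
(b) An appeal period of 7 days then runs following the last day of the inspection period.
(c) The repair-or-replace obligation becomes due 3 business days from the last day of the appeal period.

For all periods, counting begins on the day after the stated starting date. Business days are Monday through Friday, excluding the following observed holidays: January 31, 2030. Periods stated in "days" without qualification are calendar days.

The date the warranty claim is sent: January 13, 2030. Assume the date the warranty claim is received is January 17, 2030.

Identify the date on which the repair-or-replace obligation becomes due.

The last day of the inspection period: January 17, 2030 + 14 days = January 31, 2030.
Adding 7 calendar days to January 31, 2030 gives February 7, 2030, which is the last day of the appeal period.
The date on which the repair-or-replace obligation becomes due: counting 3 business days from Thursday, February 7, 2030 (Feb 8, Feb 11, Feb 12, skipping weekends) reaches Tuesday, February 12, 2030.

February 12, 2030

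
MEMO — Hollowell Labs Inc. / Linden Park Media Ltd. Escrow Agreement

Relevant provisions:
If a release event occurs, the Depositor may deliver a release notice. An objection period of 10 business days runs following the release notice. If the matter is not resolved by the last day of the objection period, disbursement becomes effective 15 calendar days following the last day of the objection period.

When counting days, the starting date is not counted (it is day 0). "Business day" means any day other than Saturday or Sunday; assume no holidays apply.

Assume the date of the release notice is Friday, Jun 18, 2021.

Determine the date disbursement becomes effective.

Jul 17, 2021

The last day of the objection period: 10 business days after Friday, Jun 18, 2021, skipping weekends — Jun 21, Jun 22, Jun 23, Jun 24, Jun 25, Jun 28, Jun 29, Jun 30, Jul 1, Jul 2 — lands on Friday, Jul 2, 2021.
The date disbursement becomes effective: 15 calendar days after Jul 2, 2021 is Jul 17, 2021.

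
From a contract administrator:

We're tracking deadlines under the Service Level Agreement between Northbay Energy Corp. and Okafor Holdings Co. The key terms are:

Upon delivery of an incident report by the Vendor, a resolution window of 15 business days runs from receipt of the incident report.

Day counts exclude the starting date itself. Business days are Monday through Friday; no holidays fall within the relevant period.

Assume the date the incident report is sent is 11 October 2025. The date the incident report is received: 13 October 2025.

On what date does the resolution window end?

3 November 2025

From Monday, 13 October 2025, 15 business days (Oct 14, Oct 15, Oct 16, Oct 17, …, Oct 30, Oct 31, Nov 3, skipping weekends) brings us to Monday, 3 November 2025, which is the last day of the resolution window.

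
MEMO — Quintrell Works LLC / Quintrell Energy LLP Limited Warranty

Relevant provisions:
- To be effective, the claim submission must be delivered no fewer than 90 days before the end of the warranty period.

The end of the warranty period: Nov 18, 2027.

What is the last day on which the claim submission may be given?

Nov 18, 2027 minus 90 days is Aug 20, 2027.

Aug 20, 2027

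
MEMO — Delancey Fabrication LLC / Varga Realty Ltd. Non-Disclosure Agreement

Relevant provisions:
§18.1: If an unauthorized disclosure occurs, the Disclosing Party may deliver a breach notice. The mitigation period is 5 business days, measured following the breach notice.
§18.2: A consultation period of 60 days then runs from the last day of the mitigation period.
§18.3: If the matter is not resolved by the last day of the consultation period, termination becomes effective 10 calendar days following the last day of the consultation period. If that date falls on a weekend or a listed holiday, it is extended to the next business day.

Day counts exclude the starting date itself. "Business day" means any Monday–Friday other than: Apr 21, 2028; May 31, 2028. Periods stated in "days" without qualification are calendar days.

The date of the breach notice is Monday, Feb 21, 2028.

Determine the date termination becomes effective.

May 8, 2028

The last day of the mitigation period: counting 5 business days from Monday, Feb 21, 2028 (Feb 22, Feb 23, Feb 24, Feb 25, Feb 28, skipping weekends) reaches Monday, Feb 28, 2028.
The last day of the consultation period: 60 calendar days after Feb 28, 2028 is Apr 28, 2028.
The date termination becomes effective: Apr 28, 2028 + 10 days = May 8, 2028. May 8, 2028 is a Monday and is not a listed holiday, so no roll-forward applies.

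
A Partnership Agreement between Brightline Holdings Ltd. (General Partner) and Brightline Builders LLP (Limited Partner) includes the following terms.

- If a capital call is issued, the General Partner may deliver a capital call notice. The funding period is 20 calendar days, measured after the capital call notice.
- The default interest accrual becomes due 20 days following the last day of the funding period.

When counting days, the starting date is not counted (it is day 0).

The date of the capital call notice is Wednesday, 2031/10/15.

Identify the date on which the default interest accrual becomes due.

Adding 20 calendar days to 2031/10/15 gives 2031/11/04, which is the last day of the funding period.
Adding 20 calendar days to 2031/11/04 gives 2031/11/24, which is the date on which the default interest accrual becomes due.

2031/11/24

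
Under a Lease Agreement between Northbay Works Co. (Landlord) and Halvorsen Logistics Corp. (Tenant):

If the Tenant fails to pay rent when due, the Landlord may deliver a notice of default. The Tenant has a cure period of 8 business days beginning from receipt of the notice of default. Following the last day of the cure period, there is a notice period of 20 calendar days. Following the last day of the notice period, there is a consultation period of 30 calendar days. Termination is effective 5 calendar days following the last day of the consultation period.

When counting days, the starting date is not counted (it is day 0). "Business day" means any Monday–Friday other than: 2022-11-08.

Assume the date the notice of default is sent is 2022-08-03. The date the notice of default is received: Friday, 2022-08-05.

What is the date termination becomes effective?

2022-10-11

The last day of the cure period: 8 business days after Friday, 2022-08-05, skipping weekends — Aug 8, Aug 9, Aug 10, Aug 11, Aug 12, Aug 15, Aug 16, Aug 17 — lands on Wednesday, 2022-08-17.
Adding 20 calendar days to 2022-08-17 gives 2022-09-06, which is the last day of the notice period.
The last day of the consultation period: 30 calendar days after 2022-09-06 is 2022-10-06.
The date termination becomes effective: 5 calendar days after 2022-10-06 is 2022-10-11.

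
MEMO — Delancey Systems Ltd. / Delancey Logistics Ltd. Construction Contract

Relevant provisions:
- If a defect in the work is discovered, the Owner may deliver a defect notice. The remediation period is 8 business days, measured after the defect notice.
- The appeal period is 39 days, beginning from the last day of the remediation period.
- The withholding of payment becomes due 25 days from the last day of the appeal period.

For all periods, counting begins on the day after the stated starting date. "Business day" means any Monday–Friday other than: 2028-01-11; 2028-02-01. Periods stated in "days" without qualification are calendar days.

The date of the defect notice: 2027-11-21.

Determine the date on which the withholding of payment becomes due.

2028-02-03

The last day of the remediation period: 8 business days after Sunday, 2027-11-21, skipping weekends — Nov 22, Nov 23, Nov 24, Nov 25, Nov 26, Nov 29, Nov 30, Dec 1 — lands on Wednesday, 2027-12-01.
Adding 39 calendar days to 2027-12-01 gives 2028-01-09, which is the last day of the appeal period.
The date on which the withholding of payment becomes due: 25 calendar days after 2028-01-09 is 2028-02-03.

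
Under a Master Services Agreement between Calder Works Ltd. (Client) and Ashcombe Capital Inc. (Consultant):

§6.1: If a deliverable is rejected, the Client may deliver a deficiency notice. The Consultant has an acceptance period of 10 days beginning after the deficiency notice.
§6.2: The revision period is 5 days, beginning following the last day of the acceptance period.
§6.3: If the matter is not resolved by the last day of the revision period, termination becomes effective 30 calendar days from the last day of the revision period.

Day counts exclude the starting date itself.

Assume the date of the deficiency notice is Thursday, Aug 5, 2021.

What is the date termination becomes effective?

Sep 19, 2021

Adding 10 calendar days to Aug 5, 2021 gives Aug 15, 2021, which is the last day of the acceptance period.
The last day of the revision period: Aug 15, 2021 + 5 days = Aug 20, 2021.
The date termination becomes effective: Aug 20, 2021 + 30 days = Sep 19, 2021.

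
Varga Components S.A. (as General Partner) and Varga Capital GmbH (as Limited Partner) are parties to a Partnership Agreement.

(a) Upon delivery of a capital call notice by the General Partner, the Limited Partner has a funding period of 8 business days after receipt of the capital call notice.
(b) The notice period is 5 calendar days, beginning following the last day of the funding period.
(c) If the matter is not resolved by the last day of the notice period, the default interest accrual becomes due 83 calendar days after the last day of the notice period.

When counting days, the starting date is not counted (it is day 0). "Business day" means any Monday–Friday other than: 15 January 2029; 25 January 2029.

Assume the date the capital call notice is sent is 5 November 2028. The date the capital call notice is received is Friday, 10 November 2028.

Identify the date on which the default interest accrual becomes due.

The last day of the funding period: 8 business days after Friday, 10 November 2028, skipping weekends — Nov 13, Nov 14, Nov 15, Nov 16, Nov 17, Nov 20, Nov 21, Nov 22 — lands on Wednesday, 22 November 2028.
The last day of the notice period: 22 November 2028 + 5 days = 27 November 2028.
Adding 83 calendar days to 27 November 2028 gives 18 February 2029, which is the date on which the default interest accrual becomes due.

18 February 2029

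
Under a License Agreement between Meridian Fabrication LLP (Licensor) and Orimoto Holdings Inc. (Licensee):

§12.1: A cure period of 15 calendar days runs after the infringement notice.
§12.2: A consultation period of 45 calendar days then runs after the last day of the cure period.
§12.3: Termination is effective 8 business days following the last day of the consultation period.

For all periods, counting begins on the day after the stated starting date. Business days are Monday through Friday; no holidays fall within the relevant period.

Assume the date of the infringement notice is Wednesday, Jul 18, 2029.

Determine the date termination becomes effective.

The last day of the cure period: Jul 18, 2029 + 15 days = Aug 2, 2029.
Adding 45 calendar days to Aug 2, 2029 gives Sep 16, 2029, which is the last day of the consultation period.
The date termination becomes effective: counting 8 business days from Sunday, Sep 16, 2029 (Sep 17, Sep 18, Sep 19, Sep 20, Sep 21, Sep 24, Sep 25, Sep 26, skipping weekends) reaches Wednesday, Sep 26, 2029.

Sep 26, 2029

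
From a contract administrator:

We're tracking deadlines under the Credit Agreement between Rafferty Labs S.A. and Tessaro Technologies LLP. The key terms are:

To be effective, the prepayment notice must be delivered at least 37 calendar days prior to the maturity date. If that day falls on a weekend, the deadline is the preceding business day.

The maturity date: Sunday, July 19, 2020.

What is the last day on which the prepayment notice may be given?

June 12, 2020

Counting back 37 calendar days from July 19, 2020 gives June 12, 2020. That is a Friday, so no adjustment is needed.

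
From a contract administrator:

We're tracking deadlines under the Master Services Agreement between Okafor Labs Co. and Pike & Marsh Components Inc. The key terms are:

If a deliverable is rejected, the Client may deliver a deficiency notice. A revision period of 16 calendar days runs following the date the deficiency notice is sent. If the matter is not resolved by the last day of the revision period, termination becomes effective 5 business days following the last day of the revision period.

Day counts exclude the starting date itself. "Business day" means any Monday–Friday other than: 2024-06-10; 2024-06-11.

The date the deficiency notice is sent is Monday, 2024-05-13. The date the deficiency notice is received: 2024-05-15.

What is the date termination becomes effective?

2024-06-05

The last day of the revision period: 2024-05-13 + 16 days = 2024-05-29.
The date termination becomes effective: 5 business days after Wednesday, 2024-05-29, skipping weekends — May 30, May 31, Jun 3, Jun 4, Jun 5 — lands on Wednesday, 2024-06-05.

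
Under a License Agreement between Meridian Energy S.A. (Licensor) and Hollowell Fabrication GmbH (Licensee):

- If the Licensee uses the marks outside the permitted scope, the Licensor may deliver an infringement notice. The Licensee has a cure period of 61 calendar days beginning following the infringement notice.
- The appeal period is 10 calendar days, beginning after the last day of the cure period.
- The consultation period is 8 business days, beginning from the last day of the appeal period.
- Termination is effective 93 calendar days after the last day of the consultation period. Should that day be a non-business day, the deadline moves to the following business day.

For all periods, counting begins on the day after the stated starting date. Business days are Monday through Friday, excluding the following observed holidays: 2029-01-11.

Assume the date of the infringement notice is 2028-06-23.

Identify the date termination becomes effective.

Adding 61 calendar days to 2028-06-23 gives 2028-08-23, which is the last day of the cure period.
The last day of the appeal period: 10 calendar days after 2028-08-23 is 2028-09-02.
The last day of the consultation period: 8 business days after Saturday, 2028-09-02, skipping weekends — Sep 4, Sep 5, Sep 6, Sep 7, Sep 8, Sep 11, Sep 12, Sep 13 — lands on Wednesday, 2028-09-13.
The date termination becomes effective: 93 calendar days after 2028-09-13 is 2028-12-15. 2028-12-15 is a Friday and is not a listed holiday, so no roll-forward applies.

2028-12-15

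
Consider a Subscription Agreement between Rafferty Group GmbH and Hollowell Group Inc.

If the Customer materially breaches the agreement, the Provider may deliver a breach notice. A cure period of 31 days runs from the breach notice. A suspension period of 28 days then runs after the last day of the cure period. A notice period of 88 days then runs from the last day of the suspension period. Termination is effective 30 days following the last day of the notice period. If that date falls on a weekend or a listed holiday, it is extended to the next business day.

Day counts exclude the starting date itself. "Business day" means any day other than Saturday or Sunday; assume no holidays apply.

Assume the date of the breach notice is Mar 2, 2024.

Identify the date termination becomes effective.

Aug 26, 2024

The last day of the cure period: 31 calendar days after Mar 2, 2024 is Apr 2, 2024.
The last day of the suspension period: 28 calendar days after Apr 2, 2024 is Apr 30, 2024.
Adding 88 calendar days to Apr 30, 2024 gives Jul 27, 2024, which is the last day of the notice period.
The date termination becomes effective: 30 calendar days after Jul 27, 2024 is Aug 26, 2024. Aug 26, 2024 is a Monday, so no roll-forward applies.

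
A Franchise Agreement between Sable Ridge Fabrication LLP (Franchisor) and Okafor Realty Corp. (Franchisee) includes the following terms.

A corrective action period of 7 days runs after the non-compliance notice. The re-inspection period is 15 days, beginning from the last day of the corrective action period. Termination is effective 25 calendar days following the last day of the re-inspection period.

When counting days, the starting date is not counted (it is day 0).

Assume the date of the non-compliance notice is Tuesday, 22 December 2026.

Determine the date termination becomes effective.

Adding 7 calendar days to 22 December 2026 gives 29 December 2026, which is the last day of the corrective action period.
The last day of the re-inspection period: 15 calendar days after 29 December 2026 is 13 January 2027.
The date termination becomes effective: 25 calendar days after 13 January 2027 is 7 February 2027.

7 February 2027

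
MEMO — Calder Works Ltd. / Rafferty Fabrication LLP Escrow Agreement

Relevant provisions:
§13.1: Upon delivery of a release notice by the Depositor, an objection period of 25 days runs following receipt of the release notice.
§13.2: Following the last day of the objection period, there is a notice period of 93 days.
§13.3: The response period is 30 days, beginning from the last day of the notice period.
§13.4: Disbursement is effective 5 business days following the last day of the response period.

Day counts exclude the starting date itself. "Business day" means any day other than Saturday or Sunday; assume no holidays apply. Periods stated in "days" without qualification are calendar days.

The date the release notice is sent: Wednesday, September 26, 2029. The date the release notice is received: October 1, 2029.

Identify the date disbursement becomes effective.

The last day of the objection period: October 1, 2029 + 25 days = October 26, 2029.
Adding 93 calendar days to October 26, 2029 gives January 27, 2030, which is the last day of the notice period.
The last day of the response period: January 27, 2030 + 30 days = February 26, 2030.
The date disbursement becomes effective: counting 5 business days from Tuesday, February 26, 2030 (Feb 27, Feb 28, Mar 1, Mar 4, Mar 5, skipping weekends) reaches Tuesday, March 5, 2030.

March 5, 2030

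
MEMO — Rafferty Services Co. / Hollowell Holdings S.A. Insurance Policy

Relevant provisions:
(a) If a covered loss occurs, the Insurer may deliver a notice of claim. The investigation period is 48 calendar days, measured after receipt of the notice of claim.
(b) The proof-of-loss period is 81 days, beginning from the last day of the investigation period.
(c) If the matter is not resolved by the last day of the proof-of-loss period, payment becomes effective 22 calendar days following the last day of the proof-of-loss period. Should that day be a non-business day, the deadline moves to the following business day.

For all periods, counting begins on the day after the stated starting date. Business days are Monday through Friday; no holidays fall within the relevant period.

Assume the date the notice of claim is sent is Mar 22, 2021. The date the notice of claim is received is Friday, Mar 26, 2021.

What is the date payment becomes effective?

The last day of the investigation period: Mar 26, 2021 + 48 days = May 13, 2021.
Adding 81 calendar days to May 13, 2021 gives Aug 2, 2021, which is the last day of the proof-of-loss period.
The date payment becomes effective: Aug 2, 2021 + 22 days = Aug 24, 2021. Aug 24, 2021 is a Tuesday, so no roll-forward applies.

Aug 24, 2021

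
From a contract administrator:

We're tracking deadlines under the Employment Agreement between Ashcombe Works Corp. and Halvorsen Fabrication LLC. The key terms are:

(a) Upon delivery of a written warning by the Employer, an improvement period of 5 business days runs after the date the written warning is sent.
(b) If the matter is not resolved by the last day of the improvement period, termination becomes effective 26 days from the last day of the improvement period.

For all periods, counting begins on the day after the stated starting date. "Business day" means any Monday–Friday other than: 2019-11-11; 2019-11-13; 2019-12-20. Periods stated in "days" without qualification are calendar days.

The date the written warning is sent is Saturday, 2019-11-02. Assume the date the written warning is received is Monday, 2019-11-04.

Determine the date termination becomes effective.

2019-12-04

The last day of the improvement period: counting 5 business days from Saturday, 2019-11-02 (Nov 4, Nov 5, Nov 6, Nov 7, Nov 8, skipping weekends) reaches Friday, 2019-11-08.
The date termination becomes effective: 26 calendar days after 2019-11-08 is 2019-12-04.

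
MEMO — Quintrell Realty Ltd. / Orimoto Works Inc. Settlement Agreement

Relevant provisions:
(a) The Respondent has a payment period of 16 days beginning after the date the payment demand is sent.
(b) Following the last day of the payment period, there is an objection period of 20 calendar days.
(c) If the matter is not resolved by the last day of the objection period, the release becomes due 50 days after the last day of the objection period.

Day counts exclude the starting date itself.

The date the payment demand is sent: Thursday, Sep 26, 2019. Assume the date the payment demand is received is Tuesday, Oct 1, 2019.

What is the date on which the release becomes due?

The last day of the payment period: 16 calendar days after Sep 26, 2019 is Oct 12, 2019.
The last day of the objection period: Oct 12, 2019 + 20 days = Nov 1, 2019.
Adding 50 calendar days to Nov 1, 2019 gives Dec 21, 2019, which is the date on which the release becomes due.

Dec 21, 2019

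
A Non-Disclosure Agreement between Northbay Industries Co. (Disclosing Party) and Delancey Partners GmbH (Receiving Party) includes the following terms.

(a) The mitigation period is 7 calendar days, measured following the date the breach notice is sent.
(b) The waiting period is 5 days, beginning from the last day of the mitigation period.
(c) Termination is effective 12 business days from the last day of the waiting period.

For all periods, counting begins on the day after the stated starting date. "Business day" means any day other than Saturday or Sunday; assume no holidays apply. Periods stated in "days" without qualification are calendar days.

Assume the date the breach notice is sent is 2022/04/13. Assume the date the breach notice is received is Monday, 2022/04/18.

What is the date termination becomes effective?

The last day of the mitigation period: 7 calendar days after 2022/04/13 is 2022/04/20.
The last day of the waiting period: 2022/04/20 + 5 days = 2022/04/25.
From Monday, 2022/04/25, 12 business days (Apr 26, Apr 27, Apr 28, Apr 29, …, May 9, May 10, May 11, skipping weekends) brings us to Wednesday, 2022/05/11, which is the date termination becomes effective.

2022/05/11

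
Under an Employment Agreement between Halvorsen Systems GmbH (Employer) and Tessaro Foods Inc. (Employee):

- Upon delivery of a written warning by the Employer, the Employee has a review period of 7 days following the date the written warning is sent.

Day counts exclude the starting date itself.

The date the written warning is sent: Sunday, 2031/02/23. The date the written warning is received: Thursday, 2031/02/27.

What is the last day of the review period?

2031/03/02

The last day of the review period: 2031/02/23 + 7 days = 2031/03/02.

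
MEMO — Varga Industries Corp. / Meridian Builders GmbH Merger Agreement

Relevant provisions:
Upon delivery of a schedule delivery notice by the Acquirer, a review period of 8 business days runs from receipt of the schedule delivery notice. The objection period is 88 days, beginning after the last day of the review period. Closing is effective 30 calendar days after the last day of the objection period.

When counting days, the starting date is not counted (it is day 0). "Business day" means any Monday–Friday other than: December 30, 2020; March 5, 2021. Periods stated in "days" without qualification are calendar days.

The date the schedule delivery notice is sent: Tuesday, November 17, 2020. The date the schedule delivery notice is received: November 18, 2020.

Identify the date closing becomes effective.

March 28, 2021

The last day of the review period: counting 8 business days from Wednesday, November 18, 2020 (Nov 19, Nov 20, Nov 23, Nov 24, Nov 25, Nov 26, Nov 27, Nov 30, skipping weekends) reaches Monday, November 30, 2020.
The last day of the objection period: November 30, 2020 + 88 days = February 26, 2021.
Adding 30 calendar days to February 26, 2021 gives March 28, 2021, which is the date closing becomes effective.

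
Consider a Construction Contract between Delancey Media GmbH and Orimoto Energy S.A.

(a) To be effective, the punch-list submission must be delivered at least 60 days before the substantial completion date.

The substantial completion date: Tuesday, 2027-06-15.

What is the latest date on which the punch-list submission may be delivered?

Counting back 60 calendar days from 2027-06-15 gives 2027-04-16.

2027-04-16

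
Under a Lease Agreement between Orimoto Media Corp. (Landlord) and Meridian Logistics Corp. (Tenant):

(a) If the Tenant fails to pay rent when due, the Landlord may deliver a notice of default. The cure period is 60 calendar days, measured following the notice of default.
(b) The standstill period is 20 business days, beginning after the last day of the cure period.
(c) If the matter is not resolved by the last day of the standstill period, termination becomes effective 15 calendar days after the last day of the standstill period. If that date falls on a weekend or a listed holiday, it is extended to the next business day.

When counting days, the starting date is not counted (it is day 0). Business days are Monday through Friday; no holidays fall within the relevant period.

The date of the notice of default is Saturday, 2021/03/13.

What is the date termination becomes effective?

The last day of the cure period: 60 calendar days after 2021/03/13 is 2021/05/12.
From Wednesday, 2021/05/12, 20 business days (May 13, May 14, May 17, May 18, …, Jun 7, Jun 8, Jun 9, skipping weekends) brings us to Wednesday, 2021/06/09, which is the last day of the standstill period.
Adding 15 calendar days to 2021/06/09 gives 2021/06/24, which is the date termination becomes effective. 2021/06/24 is a Thursday, so no roll-forward applies.

2021/06/24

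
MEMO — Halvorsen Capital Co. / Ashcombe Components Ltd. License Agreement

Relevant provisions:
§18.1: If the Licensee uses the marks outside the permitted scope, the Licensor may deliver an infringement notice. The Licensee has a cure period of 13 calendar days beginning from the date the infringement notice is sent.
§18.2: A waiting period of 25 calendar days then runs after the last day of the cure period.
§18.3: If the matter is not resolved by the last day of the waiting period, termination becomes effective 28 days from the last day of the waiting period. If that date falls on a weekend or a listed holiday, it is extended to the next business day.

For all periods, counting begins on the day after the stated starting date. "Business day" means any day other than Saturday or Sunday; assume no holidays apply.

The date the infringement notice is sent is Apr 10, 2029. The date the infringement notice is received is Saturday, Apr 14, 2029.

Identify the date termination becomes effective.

Adding 13 calendar days to Apr 10, 2029 gives Apr 23, 2029, which is the last day of the cure period.
The last day of the waiting period: 25 calendar days after Apr 23, 2029 is May 18, 2029.
The date termination becomes effective: 28 calendar days after May 18, 2029 is Jun 15, 2029. Jun 15, 2029 is a Friday, so no roll-forward applies.

Jun 15, 2029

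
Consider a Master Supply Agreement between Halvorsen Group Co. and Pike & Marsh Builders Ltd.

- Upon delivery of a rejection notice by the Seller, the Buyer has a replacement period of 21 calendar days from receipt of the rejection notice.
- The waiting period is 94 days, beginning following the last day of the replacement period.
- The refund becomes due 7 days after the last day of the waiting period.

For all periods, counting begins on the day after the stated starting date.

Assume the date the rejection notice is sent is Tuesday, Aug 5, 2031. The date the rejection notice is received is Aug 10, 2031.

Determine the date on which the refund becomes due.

Dec 10, 2031

The last day of the replacement period: 21 calendar days after Aug 10, 2031 is Aug 31, 2031.
The last day of the waiting period: 94 calendar days after Aug 31, 2031 is Dec 3, 2031.
The date on which the refund becomes due: Dec 3, 2031 + 7 days = Dec 10, 2031.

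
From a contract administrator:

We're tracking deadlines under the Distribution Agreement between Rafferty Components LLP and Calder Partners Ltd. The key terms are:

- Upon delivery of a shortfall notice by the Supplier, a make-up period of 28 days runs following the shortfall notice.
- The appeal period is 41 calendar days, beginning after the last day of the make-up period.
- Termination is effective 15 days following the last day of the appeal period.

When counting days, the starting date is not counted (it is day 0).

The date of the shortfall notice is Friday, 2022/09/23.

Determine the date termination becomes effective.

2022/12/16

The last day of the make-up period: 2022/09/23 + 28 days = 2022/10/21.
Adding 41 calendar days to 2022/10/21 gives 2022/12/01, which is the last day of the appeal period.
The date termination becomes effective: 2022/12/01 + 15 days = 2022/12/16.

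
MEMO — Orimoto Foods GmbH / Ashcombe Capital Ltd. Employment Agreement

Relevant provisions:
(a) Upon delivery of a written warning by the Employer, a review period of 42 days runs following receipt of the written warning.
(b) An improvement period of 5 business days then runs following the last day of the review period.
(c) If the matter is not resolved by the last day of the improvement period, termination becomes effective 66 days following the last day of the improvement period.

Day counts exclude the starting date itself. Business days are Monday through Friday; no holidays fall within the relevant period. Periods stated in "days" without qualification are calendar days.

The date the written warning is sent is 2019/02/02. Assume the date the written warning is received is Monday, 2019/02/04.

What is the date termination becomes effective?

2019/05/30

Adding 42 calendar days to 2019/02/04 gives 2019/03/18, which is the last day of the review period.
From Monday, 2019/03/18, 5 business days (Mar 19, Mar 20, Mar 21, Mar 22, Mar 25, skipping weekends) brings us to Monday, 2019/03/25, which is the last day of the improvement period.
Adding 66 calendar days to 2019/03/25 gives 2019/05/30, which is the date termination becomes effective.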